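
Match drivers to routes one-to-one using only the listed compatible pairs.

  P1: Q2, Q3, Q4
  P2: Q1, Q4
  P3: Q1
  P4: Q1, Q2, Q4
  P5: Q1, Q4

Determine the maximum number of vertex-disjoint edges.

Unit-capacity flow: source→left, listed edges, right→sink; max matching = max flow.
Augmenting path P1→Q2 (+1); matched 1.
Augmenting path P2→Q1 (+1); matched 2.
Augmenting path P4→Q4 (+1); matched 3.
Augmenting path P5→Q4→P4→Q2→P1→Q3 (+1); matched 4.
No augmenting path remains; maximum matching = 4.
König certificate: {P1, P4, Q1, Q4} is a vertex cover of size 4 (every listed pair touches it), so no matching can be larger.

4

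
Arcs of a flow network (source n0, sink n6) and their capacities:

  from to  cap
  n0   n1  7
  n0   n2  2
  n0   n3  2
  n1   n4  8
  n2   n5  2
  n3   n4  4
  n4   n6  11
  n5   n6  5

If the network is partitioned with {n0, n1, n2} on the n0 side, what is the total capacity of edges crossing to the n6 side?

12

Edges leaving {n0, n1, n2}: n0→n3 (2), n1→n4 (8), n2→n5 (2).
Cut capacity = 2 + 8 + 2 = 12.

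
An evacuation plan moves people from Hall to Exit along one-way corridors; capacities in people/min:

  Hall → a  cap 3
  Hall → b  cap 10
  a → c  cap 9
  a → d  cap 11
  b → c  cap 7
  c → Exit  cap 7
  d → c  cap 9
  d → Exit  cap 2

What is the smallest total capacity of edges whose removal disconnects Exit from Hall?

Augment Hall→a→c→Exit: bottleneck 3, flow now 3.
Augment Hall→b→c→Exit: bottleneck 4, flow now 7.
Augment Hall→b→c→a→d→Exit: bottleneck 2, flow now 9. (uses reverse residual edge)
No augmenting path remains; maximum flow = 9.
By max-flow min-cut, the minimum cut capacity equals the max flow.
In the residual graph, reachable from Hall: {Hall, a, b, c, d}.
Min-cut edges: c→Exit (7), d→Exit (2); capacity 7 + 2 = 9.

9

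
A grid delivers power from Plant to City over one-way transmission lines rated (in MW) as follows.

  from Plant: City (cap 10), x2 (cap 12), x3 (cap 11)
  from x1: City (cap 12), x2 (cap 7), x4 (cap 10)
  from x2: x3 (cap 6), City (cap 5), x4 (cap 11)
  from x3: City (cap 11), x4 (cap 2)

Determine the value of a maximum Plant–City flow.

26

Augment Plant→City: bottleneck 10, flow now 10.
Augment Plant→x2→City: bottleneck 5, flow now 15.
Augment Plant→x3→City: bottleneck 11, flow now 26.
No augmenting path remains; maximum flow = 26.
In the residual graph, reachable from Plant: {Plant, x2, x3, x4}.
Min-cut edges: Plant→City (10), x2→City (5), x3→City (11); capacity 10 + 5 + 11 = 26.
This cut is saturated, so no flow can exceed 26.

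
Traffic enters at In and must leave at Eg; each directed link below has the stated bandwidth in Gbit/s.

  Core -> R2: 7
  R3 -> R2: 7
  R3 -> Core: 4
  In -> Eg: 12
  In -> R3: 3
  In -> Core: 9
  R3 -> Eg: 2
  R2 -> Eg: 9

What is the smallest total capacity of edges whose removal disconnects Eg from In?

Augment In→Eg: bottleneck 12, flow now 12.
Augment In→R3→Eg: bottleneck 2, flow now 14.
Augment In→R3→R2→Eg: bottleneck 1, flow now 15.
Augment In→Core→R2→Eg: bottleneck 7, flow now 22.
No augmenting path remains; maximum flow = 22.
By max-flow min-cut, the minimum cut capacity equals the max flow.
In the residual graph, reachable from In: {In, Core}.
Min-cut edges: In→R3 (3), In→Eg (12), Core→R2 (7); capacity 3 + 12 + 7 = 22.

22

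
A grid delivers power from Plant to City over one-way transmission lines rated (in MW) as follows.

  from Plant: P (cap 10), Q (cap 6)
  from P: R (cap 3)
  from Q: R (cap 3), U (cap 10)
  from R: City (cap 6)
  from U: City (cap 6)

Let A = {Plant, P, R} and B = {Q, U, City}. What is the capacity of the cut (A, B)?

Edges leaving {Plant, P, R}: Plant→Q (6), R→City (6).
Cut capacity = 6 + 6 = 12.

12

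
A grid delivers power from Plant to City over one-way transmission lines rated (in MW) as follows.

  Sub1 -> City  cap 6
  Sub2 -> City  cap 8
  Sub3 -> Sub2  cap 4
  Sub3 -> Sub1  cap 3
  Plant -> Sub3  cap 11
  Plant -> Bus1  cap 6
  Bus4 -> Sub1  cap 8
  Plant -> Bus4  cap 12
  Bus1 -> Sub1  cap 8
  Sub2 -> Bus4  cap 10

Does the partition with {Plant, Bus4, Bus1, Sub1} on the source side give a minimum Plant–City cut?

No — its capacity is 17, but the minimum cut has capacity 10.

Given cut capacity: 11 + 6 = 17.
Augment Plant→Bus4→Sub1→City: bottleneck 6, flow now 6.
Augment Plant→Sub3→Sub2→City: bottleneck 4, flow now 10.
No augmenting path remains; maximum flow = 10.
In the residual graph, reachable from Plant: {Plant, Bus4, Bus1, Sub3, Sub1}.
Min-cut edges: Sub3→Sub2 (4), Sub1→City (6); capacity 4 + 6 = 10.
Cut capacity 17 exceeds the max flow 10, so it is not minimum.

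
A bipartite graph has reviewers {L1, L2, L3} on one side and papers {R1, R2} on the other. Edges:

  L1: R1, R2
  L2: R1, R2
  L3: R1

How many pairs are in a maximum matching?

Unit-capacity flow: source→left, listed edges, right→sink; max matching = max flow.
Augmenting path L1→R1 (+1); matched 1.
Augmenting path L2→R2 (+1); matched 2.
No augmenting path remains; maximum matching = 2.
König certificate: {R1, R2} is a vertex cover of size 2 (every listed pair touches it), so no matching can be larger.

2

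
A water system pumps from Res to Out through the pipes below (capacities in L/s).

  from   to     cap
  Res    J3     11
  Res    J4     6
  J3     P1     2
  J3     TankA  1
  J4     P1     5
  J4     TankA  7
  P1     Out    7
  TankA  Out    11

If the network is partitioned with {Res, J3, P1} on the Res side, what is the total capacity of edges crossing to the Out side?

Edges leaving {Res, J3, P1}: Res→J4 (6), J3→TankA (1), P1→Out (7).
Cut capacity = 6 + 1 + 7 = 14.

14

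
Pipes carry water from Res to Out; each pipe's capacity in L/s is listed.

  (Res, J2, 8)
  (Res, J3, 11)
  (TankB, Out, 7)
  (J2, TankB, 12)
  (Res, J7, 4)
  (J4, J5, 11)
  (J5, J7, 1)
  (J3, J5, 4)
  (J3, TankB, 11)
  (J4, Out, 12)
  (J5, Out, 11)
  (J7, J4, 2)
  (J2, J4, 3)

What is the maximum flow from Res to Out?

Augment Res→J2→TankB→Out: bottleneck 7, flow now 7.
Augment Res→J2→J4→Out: bottleneck 1, flow now 8.
Augment Res→J7→J4→Out: bottleneck 2, flow now 10.
Augment Res→J3→J5→Out: bottleneck 4, flow now 14.
Augment Res→J3→TankB→J2→J4→Out: bottleneck 2, flow now 16. (uses reverse residual edge)
No augmenting path remains; maximum flow = 16.
In the residual graph, reachable from Res: {Res, J2, J7, J3, TankB}.
Min-cut edges: J2→J4 (3), J7→J4 (2), J3→J5 (4), TankB→Out (7); capacity 3 + 2 + 4 + 7 = 16.
This cut is saturated, so no flow can exceed 16.

16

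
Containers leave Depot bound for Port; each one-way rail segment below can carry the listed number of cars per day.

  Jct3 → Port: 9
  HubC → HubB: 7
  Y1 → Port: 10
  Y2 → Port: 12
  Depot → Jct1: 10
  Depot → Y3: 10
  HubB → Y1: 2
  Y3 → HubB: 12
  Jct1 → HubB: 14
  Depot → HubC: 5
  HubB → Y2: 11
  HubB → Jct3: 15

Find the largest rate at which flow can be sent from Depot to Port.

22

Augment Depot→Y3→HubB→Y2→Port: bottleneck 10, flow now 10.
Augment Depot→HubC→HubB→Y2→Port: bottleneck 1, flow now 11.
Augment Depot→HubC→HubB→Y1→Port: bottleneck 2, flow now 13.
Augment Depot→HubC→HubB→Jct3→Port: bottleneck 2, flow now 15.
Augment Depot→Jct1→HubB→Jct3→Port: bottleneck 7, flow now 22.
No augmenting path remains; maximum flow = 22.
In the residual graph, reachable from Depot: {Depot, Y3, HubC, Jct1, HubB, Jct3}.
Min-cut edges: HubB→Y2 (11), HubB→Y1 (2), Jct3→Port (9); capacity 11 + 2 + 9 = 22.
This cut is saturated, so no flow can exceed 22.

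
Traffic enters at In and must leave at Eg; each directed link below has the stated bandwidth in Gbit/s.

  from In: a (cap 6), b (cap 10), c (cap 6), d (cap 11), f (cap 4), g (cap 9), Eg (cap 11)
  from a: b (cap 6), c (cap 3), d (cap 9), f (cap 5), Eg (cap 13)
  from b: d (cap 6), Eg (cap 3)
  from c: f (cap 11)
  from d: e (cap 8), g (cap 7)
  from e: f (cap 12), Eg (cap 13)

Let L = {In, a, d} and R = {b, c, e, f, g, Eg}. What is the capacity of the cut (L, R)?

Edges leaving {In, a, d}: In→b (10), In→c (6), In→f (4), In→g (9), In→Eg (11), a→b (6), a→c (3), a→f (5), a→Eg (13), d→e (8), d→g (7).
Cut capacity = 10 + 6 + 4 + 9 + 11 + 6 + 3 + 5 + 13 + 8 + 7 = 82.

82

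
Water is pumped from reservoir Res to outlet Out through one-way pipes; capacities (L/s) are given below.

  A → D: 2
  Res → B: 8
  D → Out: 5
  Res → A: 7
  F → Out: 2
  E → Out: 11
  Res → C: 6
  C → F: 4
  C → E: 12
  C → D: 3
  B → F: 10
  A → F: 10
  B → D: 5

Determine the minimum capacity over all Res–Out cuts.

Augment Res→A→D→Out: bottleneck 2, flow now 2.
Augment Res→A→F→Out: bottleneck 2, flow now 4.
Augment Res→B→D→Out: bottleneck 3, flow now 7.
Augment Res→C→E→Out: bottleneck 6, flow now 13.
No augmenting path remains; maximum flow = 13.
By max-flow min-cut, the minimum cut capacity equals the max flow.
In the residual graph, reachable from Res: {Res, A, B, D, F}.
Min-cut edges: Res→C (6), D→Out (5), F→Out (2); capacity 6 + 5 + 2 = 13.

13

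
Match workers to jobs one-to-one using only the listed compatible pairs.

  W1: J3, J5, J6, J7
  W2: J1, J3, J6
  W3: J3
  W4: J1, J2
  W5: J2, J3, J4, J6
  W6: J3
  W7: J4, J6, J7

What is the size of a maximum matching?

Unit-capacity flow: source→left, listed edges, right→sink; max matching = max flow.
Augmenting path W1→J3 (+1); matched 1.
Augmenting path W2→J1 (+1); matched 2.
Augmenting path W4→J2 (+1); matched 3.
Augmenting path W5→J4 (+1); matched 4.
Augmenting path W7→J6 (+1); matched 5.
Augmenting path W3→J3→W1→J5 (+1); matched 6.
No augmenting path remains; maximum matching = 6.
König certificate: {W1, W2, W4, W5, W7, J3} is a vertex cover of size 6 (every listed pair touches it), so no matching can be larger.

6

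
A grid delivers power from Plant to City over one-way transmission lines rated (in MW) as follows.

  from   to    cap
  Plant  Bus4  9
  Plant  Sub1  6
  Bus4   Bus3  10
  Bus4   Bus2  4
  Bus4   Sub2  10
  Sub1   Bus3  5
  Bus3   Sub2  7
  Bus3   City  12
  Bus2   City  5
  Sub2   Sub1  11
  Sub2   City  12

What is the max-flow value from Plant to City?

14

Augment Plant→Bus4→Bus3→City: bottleneck 9, flow now 9.
Augment Plant→Sub1→Bus3→City: bottleneck 3, flow now 12.
Augment Plant→Sub1→Bus3→Sub2→City: bottleneck 2, flow now 14.
No augmenting path remains; maximum flow = 14.
In the residual graph, reachable from Plant: {Plant, Sub1}.
Min-cut edges: Plant→Bus4 (9), Sub1→Bus3 (5); capacity 9 + 5 = 14.
This cut is saturated, so no flow can exceed 14.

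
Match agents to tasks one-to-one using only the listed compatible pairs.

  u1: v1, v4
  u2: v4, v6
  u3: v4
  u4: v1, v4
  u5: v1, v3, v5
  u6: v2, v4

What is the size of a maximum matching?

Unit-capacity flow: source→left, listed edges, right→sink; max matching = max flow.
Augmenting path u1→v1 (+1); matched 1.
Augmenting path u2→v4 (+1); matched 2.
Augmenting path u5→v3 (+1); matched 3.
Augmenting path u6→v2 (+1); matched 4.
Augmenting path u3→v4→u2→v6 (+1); matched 5.
No augmenting path remains; maximum matching = 5.
König certificate: {u2, u5, u6, v1, v4} is a vertex cover of size 5 (every listed pair touches it), so no matching can be larger.

5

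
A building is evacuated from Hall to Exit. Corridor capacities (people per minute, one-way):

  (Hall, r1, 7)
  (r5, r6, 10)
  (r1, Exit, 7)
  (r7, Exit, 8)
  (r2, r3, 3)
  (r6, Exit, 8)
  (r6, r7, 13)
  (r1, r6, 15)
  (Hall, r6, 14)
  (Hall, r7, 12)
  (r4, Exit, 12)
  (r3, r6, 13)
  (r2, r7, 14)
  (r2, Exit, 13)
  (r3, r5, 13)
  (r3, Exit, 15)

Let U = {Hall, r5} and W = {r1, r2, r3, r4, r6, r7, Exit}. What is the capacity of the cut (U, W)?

Edges leaving {Hall, r5}: Hall→r1 (7), Hall→r6 (14), Hall→r7 (12), r5→r6 (10).
Cut capacity = 7 + 14 + 12 + 10 = 43.

43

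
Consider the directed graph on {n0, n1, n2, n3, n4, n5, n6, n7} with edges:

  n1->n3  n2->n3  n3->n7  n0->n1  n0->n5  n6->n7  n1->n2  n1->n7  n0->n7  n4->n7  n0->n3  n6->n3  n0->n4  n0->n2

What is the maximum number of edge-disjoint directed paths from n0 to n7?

Assign every edge capacity 1; by Menger, the answer equals the max flow.
Path n0→n7 (+1); total 1.
Path n0→n1→n7 (+1); total 2.
Path n0→n3→n7 (+1); total 3.
Path n0→n4→n7 (+1); total 4.
No residual n0→n7 path; max flow = 4.
Certifying cut of size 4: {n0→n1, n0→n4, n0→n7, n3→n7}.

4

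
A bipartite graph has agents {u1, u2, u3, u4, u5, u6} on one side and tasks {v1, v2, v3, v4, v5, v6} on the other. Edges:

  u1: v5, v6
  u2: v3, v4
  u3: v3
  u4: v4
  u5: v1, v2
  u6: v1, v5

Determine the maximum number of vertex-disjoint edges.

Unit-capacity flow: source→left, listed edges, right→sink; max matching = max flow.
Augmenting path u1→v5 (+1); matched 1.
Augmenting path u2→v3 (+1); matched 2.
Augmenting path u4→v4 (+1); matched 3.
Augmenting path u5→v1 (+1); matched 4.
Augmenting path u6→v1→u5→v2 (+1); matched 5.
No augmenting path remains; maximum matching = 5.
König certificate: {u1, u5, u6, v3, v4} is a vertex cover of size 5 (every listed pair touches it), so no matching can be larger.

5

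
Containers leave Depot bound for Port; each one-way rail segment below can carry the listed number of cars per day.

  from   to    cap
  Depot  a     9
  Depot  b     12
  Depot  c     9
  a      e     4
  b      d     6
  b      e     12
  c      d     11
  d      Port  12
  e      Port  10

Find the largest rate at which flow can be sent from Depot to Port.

22

Augment Depot→a→e→Port: bottleneck 4, flow now 4.
Augment Depot→b→d→Port: bottleneck 6, flow now 10.
Augment Depot→b→e→Port: bottleneck 6, flow now 16.
Augment Depot→c→d→Port: bottleneck 6, flow now 22.
No augmenting path remains; maximum flow = 22.
In the residual graph, reachable from Depot: {Depot, a, b, c, d, e}.
Min-cut edges: d→Port (12), e→Port (10); capacity 12 + 10 = 22.
This cut is saturated, so no flow can exceed 22.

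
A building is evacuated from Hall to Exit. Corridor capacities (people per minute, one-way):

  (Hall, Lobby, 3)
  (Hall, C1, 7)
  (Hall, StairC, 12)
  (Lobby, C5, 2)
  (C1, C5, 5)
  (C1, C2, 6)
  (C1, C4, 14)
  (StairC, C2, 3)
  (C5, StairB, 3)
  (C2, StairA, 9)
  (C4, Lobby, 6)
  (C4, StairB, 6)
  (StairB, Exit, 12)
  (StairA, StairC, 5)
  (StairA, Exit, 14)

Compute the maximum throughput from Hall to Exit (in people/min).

12

Augment Hall→Lobby→C5→StairB→Exit: bottleneck 2, flow now 2.
Augment Hall→C1→C5→StairB→Exit: bottleneck 1, flow now 3.
Augment Hall→C1→C2→StairA→Exit: bottleneck 6, flow now 9.
Augment Hall→StairC→C2→StairA→Exit: bottleneck 3, flow now 12.
No augmenting path remains; maximum flow = 12.
In the residual graph, reachable from Hall: {Hall, Lobby, StairC}.
Min-cut edges: Hall→C1 (7), Lobby→C5 (2), StairC→C2 (3); capacity 7 + 2 + 3 = 12.
This cut is saturated, so no flow can exceed 12.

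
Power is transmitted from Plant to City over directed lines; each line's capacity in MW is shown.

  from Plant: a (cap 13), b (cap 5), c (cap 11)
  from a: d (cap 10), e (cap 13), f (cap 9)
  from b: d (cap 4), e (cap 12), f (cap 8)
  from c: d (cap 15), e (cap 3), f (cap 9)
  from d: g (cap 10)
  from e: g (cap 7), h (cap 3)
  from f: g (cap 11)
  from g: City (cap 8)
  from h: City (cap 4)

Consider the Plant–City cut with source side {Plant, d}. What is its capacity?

39

Edges leaving {Plant, d}: Plant→a (13), Plant→b (5), Plant→c (11), d→g (10).
Cut capacity = 13 + 5 + 11 + 10 = 39.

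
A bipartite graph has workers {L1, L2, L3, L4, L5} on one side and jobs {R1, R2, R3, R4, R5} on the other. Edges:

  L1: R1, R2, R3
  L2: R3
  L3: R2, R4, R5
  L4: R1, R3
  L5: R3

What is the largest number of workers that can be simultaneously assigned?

4

Unit-capacity flow: source→left, listed edges, right→sink; max matching = max flow.
Augmenting path L1→R1 (+1); matched 1.
Augmenting path L2→R3 (+1); matched 2.
Augmenting path L3→R2 (+1); matched 3.
Augmenting path L4→R1→L1→R2→L3→R4 (+1); matched 4.
No augmenting path remains; maximum matching = 4.
König certificate: {L1, L3, L4, R3} is a vertex cover of size 4 (every listed pair touches it), so no matching can be larger.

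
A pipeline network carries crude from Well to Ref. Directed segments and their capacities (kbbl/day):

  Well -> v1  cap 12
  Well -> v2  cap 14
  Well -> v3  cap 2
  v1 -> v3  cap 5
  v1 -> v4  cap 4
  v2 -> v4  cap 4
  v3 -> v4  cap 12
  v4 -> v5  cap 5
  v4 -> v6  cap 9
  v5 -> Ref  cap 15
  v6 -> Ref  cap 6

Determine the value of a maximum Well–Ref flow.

Augment Well→v1→v4→v5→Ref: bottleneck 4, flow now 4.
Augment Well→v2→v4→v5→Ref: bottleneck 1, flow now 5.
Augment Well→v2→v4→v6→Ref: bottleneck 3, flow now 8.
Augment Well→v3→v4→v6→Ref: bottleneck 2, flow now 10.
Augment Well→v1→v3→v4→v6→Ref: bottleneck 1, flow now 11.
No augmenting path remains; maximum flow = 11.
In the residual graph, reachable from Well: {Well, v1, v2, v3, v4, v6}.
Min-cut edges: v4→v5 (5), v6→Ref (6); capacity 5 + 6 = 11.
This cut is saturated, so no flow can exceed 11.

11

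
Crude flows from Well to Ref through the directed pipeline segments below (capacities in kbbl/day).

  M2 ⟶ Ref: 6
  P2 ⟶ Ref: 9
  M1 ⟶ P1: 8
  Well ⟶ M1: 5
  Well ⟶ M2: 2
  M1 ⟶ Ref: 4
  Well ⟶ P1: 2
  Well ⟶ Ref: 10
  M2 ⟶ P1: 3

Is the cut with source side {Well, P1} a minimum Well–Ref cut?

No — its capacity is 17, but the minimum cut has capacity 16.

Given cut capacity: 2 + 5 + 10 = 17.
Augment Well→Ref: bottleneck 10, flow now 10.
Augment Well→M2→Ref: bottleneck 2, flow now 12.
Augment Well→M1→Ref: bottleneck 4, flow now 16.
No augmenting path remains; maximum flow = 16.
In the residual graph, reachable from Well: {Well, M1, P1}.
Min-cut edges: Well→M2 (2), Well→Ref (10), M1→Ref (4); capacity 2 + 10 + 4 = 16.
Cut capacity 17 exceeds the max flow 16, so it is not minimum.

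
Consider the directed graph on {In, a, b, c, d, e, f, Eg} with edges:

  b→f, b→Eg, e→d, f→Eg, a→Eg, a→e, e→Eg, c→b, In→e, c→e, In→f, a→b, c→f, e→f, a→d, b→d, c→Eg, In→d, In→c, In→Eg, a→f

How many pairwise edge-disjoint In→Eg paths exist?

Assign every edge capacity 1; by Menger, the answer equals the max flow.
Path In→Eg (+1); total 1.
Path In→c→Eg (+1); total 2.
Path In→e→Eg (+1); total 3.
Path In→f→Eg (+1); total 4.
No residual In→Eg path; max flow = 4.
Certifying cut of size 4: {In→Eg, In→c, In→e, In→f}.

4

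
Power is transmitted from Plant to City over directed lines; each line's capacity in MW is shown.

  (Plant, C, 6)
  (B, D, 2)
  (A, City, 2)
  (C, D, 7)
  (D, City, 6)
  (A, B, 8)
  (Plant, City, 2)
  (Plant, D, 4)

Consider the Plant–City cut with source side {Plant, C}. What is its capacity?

Edges leaving {Plant, C}: Plant→D (4), Plant→City (2), C→D (7).
Cut capacity = 4 + 2 + 7 = 13.

13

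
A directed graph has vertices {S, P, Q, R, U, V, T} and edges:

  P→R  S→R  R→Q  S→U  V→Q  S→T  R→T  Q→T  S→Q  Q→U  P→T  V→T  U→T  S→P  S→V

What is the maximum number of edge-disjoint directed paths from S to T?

Assign every edge capacity 1; by Menger, the answer equals the max flow.
Path S→T (+1); total 1.
Path S→P→T (+1); total 2.
Path S→Q→T (+1); total 3.
Path S→R→T (+1); total 4.
Path S→U→T (+1); total 5.
Path S→V→T (+1); total 6.
No residual S→T path; max flow = 6.
Certifying cut of size 6: {S→P, S→Q, S→R, S→T, S→U, S→V}.

6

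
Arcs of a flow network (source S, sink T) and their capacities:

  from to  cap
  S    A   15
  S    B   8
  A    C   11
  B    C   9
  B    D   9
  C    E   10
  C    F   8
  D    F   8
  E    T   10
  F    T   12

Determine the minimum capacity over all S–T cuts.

Augment S→A→C→E→T: bottleneck 10, flow now 10.
Augment S→A→C→F→T: bottleneck 1, flow now 11.
Augment S→B→C→F→T: bottleneck 7, flow now 18.
Augment S→B→D→F→T: bottleneck 1, flow now 19.
No augmenting path remains; maximum flow = 19.
By max-flow min-cut, the minimum cut capacity equals the max flow.
In the residual graph, reachable from S: {S, A}.
Min-cut edges: S→B (8), A→C (11); capacity 8 + 11 = 19.

19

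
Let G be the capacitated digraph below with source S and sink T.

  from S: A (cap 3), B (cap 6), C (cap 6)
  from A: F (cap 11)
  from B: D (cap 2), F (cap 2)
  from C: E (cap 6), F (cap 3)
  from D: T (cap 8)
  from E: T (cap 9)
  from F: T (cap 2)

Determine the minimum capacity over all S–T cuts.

Augment S→A→F→T: bottleneck 2, flow now 2.
Augment S→B→D→T: bottleneck 2, flow now 4.
Augment S→C→E→T: bottleneck 6, flow now 10.
No augmenting path remains; maximum flow = 10.
By max-flow min-cut, the minimum cut capacity equals the max flow.
In the residual graph, reachable from S: {S, A, B, F}.
Min-cut edges: S→C (6), B→D (2), F→T (2); capacity 6 + 2 + 2 = 10.

10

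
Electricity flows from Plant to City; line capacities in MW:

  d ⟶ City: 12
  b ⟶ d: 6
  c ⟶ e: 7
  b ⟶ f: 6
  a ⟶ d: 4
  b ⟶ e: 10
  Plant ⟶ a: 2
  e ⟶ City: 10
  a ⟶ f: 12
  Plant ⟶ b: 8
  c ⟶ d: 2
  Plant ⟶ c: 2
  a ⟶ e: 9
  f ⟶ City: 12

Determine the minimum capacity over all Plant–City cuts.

Augment Plant→a→d→City: bottleneck 2, flow now 2.
Augment Plant→b→d→City: bottleneck 6, flow now 8.
Augment Plant→b→e→City: bottleneck 2, flow now 10.
Augment Plant→c→d→City: bottleneck 2, flow now 12.
No augmenting path remains; maximum flow = 12.
By max-flow min-cut, the minimum cut capacity equals the max flow.
In the residual graph, reachable from Plant: {Plant}.
Min-cut edges: Plant→a (2), Plant→b (8), Plant→c (2); capacity 2 + 8 + 2 = 12.

12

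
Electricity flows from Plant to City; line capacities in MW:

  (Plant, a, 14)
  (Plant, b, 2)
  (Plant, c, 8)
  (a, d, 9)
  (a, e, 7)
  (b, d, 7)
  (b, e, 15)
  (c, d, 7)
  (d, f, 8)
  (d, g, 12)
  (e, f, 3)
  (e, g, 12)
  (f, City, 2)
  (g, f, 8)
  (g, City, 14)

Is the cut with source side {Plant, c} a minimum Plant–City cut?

Given cut capacity: 14 + 2 + 7 = 23.
Augment Plant→a→d→f→City: bottleneck 2, flow now 2.
Augment Plant→a→d→g→City: bottleneck 7, flow now 9.
Augment Plant→a→e→g→City: bottleneck 5, flow now 14.
Augment Plant→b→d→g→City: bottleneck 2, flow now 16.
No augmenting path remains; maximum flow = 16.
In the residual graph, reachable from Plant: {Plant, a, b, c, d, e, f, g}.
Min-cut edges: f→City (2), g→City (14); capacity 2 + 14 = 16.
Cut capacity 23 exceeds the max flow 16, so it is not minimum.

No — its capacity is 23, but the minimum cut has capacity 16.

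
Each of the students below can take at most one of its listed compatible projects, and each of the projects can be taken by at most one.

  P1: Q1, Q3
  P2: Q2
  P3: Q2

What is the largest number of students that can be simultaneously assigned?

2

Unit-capacity flow: source→left, listed edges, right→sink; max matching = max flow.
Augmenting path P1→Q1 (+1); matched 1.
Augmenting path P2→Q2 (+1); matched 2.
No augmenting path remains; maximum matching = 2.
König certificate: {P1, Q2} is a vertex cover of size 2 (every listed pair touches it), so no matching can be larger.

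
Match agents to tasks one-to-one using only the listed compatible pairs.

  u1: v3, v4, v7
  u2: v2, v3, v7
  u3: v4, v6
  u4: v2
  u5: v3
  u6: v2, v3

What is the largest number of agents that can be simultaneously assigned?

Unit-capacity flow: source→left, listed edges, right→sink; max matching = max flow.
Augmenting path u1→v3 (+1); matched 1.
Augmenting path u2→v2 (+1); matched 2.
Augmenting path u3→v4 (+1); matched 3.
Augmenting path u4→v2→u2→v7 (+1); matched 4.
Augmenting path u5→v3→u1→v4→u3→v6 (+1); matched 5.
No augmenting path remains; maximum matching = 5.
König certificate: {u1, u2, u3, v2, v3} is a vertex cover of size 5 (every listed pair touches it), so no matching can be larger.

5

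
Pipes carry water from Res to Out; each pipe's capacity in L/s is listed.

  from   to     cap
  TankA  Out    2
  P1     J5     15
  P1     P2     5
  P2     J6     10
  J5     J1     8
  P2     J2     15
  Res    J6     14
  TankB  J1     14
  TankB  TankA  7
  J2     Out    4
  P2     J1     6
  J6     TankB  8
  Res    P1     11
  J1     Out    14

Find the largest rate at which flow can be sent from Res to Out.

19

Augment Res→J6→TankB→J1→Out: bottleneck 8, flow now 8.
Augment Res→P1→P2→J2→Out: bottleneck 4, flow now 12.
Augment Res→P1→P2→J1→Out: bottleneck 1, flow now 13.
Augment Res→P1→J5→J1→Out: bottleneck 5, flow now 18.
Augment Res→P1→J5→J1→TankB→TankA→Out: bottleneck 1, flow now 19. (uses reverse residual edge)
No augmenting path remains; maximum flow = 19.
In the residual graph, reachable from Res: {Res, J6}.
Min-cut edges: Res→P1 (11), J6→TankB (8); capacity 11 + 8 = 19.
This cut is saturated, so no flow can exceed 19.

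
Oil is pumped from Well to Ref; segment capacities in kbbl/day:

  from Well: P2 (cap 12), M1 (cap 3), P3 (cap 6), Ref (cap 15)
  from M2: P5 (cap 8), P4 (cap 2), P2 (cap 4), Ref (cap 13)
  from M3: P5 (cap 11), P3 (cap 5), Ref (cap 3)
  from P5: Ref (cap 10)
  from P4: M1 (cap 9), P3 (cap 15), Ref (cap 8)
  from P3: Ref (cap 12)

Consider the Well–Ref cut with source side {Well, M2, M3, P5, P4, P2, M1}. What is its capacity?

Edges leaving {Well, M2, M3, P5, P4, P2, M1}: Well→P3 (6), Well→Ref (15), M2→Ref (13), M3→P3 (5), M3→Ref (3), P5→Ref (10), P4→P3 (15), P4→Ref (8).
Cut capacity = 6 + 15 + 13 + 5 + 3 + 10 + 15 + 8 = 75.

75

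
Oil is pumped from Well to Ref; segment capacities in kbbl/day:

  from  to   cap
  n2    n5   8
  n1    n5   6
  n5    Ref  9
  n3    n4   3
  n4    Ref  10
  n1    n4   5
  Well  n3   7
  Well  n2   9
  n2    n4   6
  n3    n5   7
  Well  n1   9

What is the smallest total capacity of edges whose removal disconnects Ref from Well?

Augment Well→n1→n4→Ref: bottleneck 5, flow now 5.
Augment Well→n1→n5→Ref: bottleneck 4, flow now 9.
Augment Well→n2→n4→Ref: bottleneck 5, flow now 14.
Augment Well→n2→n5→Ref: bottleneck 4, flow now 18.
Augment Well→n3→n5→Ref: bottleneck 1, flow now 19.
No augmenting path remains; maximum flow = 19.
By max-flow min-cut, the minimum cut capacity equals the max flow.
In the residual graph, reachable from Well: {Well, n1, n2, n3, n4, n5}.
Min-cut edges: n4→Ref (10), n5→Ref (9); capacity 10 + 9 = 19.

19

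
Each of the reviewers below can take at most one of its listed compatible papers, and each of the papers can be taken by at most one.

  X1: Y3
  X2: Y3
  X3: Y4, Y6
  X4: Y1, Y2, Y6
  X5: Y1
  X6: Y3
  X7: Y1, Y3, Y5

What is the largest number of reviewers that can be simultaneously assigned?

Unit-capacity flow: source→left, listed edges, right→sink; max matching = max flow.
Augmenting path X1→Y3 (+1); matched 1.
Augmenting path X3→Y4 (+1); matched 2.
Augmenting path X4→Y1 (+1); matched 3.
Augmenting path X7→Y5 (+1); matched 4.
Augmenting path X5→Y1→X4→Y2 (+1); matched 5.
No augmenting path remains; maximum matching = 5.
König certificate: {X3, X4, X5, X7, Y3} is a vertex cover of size 5 (every listed pair touches it), so no matching can be larger.

5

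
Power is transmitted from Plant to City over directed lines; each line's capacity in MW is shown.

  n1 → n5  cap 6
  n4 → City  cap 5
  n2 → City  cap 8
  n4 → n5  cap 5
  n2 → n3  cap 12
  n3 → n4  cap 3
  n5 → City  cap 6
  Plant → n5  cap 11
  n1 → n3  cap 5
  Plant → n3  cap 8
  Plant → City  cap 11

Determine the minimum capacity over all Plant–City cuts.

20

Augment Plant→City: bottleneck 11, flow now 11.
Augment Plant→n5→City: bottleneck 6, flow now 17.
Augment Plant→n3→n4→City: bottleneck 3, flow now 20.
No augmenting path remains; maximum flow = 20.
By max-flow min-cut, the minimum cut capacity equals the max flow.
In the residual graph, reachable from Plant: {Plant, n3, n5}.
Min-cut edges: Plant→City (11), n3→n4 (3), n5→City (6); capacity 11 + 3 + 6 = 20.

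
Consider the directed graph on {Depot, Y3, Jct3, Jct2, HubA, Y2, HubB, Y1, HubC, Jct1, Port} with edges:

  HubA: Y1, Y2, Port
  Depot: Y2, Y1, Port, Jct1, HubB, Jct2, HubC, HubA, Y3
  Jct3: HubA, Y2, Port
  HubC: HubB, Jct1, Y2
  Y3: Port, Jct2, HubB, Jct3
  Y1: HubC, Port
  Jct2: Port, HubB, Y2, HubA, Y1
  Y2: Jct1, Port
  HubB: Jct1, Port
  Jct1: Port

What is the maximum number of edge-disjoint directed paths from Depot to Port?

Assign every edge capacity 1; by Menger, the answer equals the max flow.
Path Depot→Port (+1); total 1.
Path Depot→Y3→Port (+1); total 2.
Path Depot→Jct2→Port (+1); total 3.
Path Depot→HubA→Port (+1); total 4.
Path Depot→Y2→Port (+1); total 5.
Path Depot→HubB→Port (+1); total 6.
Path Depot→Y1→Port (+1); total 7.
Path Depot→Jct1→Port (+1); total 8.
No residual Depot→Port path; max flow = 8.
Certifying cut of size 8: {Depot→HubA, Depot→Jct2, Depot→Port, Depot→Y1, Depot→Y3, HubB→Port, Jct1→Port, Y2→Port}.

8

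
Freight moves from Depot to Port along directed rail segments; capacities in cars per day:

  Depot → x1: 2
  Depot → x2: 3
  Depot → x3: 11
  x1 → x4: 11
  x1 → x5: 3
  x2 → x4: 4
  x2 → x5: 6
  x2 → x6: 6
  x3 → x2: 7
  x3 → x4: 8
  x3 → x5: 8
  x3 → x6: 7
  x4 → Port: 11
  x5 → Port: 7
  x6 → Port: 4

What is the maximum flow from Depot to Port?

Augment Depot→x1→x4→Port: bottleneck 2, flow now 2.
Augment Depot→x2→x4→Port: bottleneck 3, flow now 5.
Augment Depot→x3→x4→Port: bottleneck 6, flow now 11.
Augment Depot→x3→x5→Port: bottleneck 5, flow now 16.
No augmenting path remains; maximum flow = 16.
In the residual graph, reachable from Depot: {Depot}.
Min-cut edges: Depot→x1 (2), Depot→x2 (3), Depot→x3 (11); capacity 2 + 3 + 11 = 16.
This cut is saturated, so no flow can exceed 16.

16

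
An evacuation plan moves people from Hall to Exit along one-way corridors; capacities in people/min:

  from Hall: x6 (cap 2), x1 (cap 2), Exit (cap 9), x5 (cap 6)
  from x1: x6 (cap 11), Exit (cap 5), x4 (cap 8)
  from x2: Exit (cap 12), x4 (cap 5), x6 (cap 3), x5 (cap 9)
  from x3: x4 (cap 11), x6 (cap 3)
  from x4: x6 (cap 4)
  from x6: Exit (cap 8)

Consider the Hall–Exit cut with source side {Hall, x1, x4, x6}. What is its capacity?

Edges leaving {Hall, x1, x4, x6}: Hall→x5 (6), Hall→Exit (9), x1→Exit (5), x6→Exit (8).
Cut capacity = 6 + 9 + 5 + 8 = 28.

28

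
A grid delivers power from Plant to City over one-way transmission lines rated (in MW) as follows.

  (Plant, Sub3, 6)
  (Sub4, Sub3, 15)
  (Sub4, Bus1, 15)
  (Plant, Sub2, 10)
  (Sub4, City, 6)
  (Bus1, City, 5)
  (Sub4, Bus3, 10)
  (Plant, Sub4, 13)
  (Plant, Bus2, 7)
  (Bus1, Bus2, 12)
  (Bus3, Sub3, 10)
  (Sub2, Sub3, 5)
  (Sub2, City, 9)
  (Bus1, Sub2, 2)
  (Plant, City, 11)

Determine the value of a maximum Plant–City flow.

Augment Plant→City: bottleneck 11, flow now 11.
Augment Plant→Sub2→City: bottleneck 9, flow now 20.
Augment Plant→Sub4→City: bottleneck 6, flow now 26.
Augment Plant→Sub4→Bus1→City: bottleneck 5, flow now 31.
No augmenting path remains; maximum flow = 31.
In the residual graph, reachable from Plant: {Plant, Sub2, Sub4, Bus3, Sub3, Bus1, Bus2}.
Min-cut edges: Plant→City (11), Sub2→City (9), Sub4→City (6), Bus1→City (5); capacity 11 + 9 + 6 + 5 = 31.
This cut is saturated, so no flow can exceed 31.

31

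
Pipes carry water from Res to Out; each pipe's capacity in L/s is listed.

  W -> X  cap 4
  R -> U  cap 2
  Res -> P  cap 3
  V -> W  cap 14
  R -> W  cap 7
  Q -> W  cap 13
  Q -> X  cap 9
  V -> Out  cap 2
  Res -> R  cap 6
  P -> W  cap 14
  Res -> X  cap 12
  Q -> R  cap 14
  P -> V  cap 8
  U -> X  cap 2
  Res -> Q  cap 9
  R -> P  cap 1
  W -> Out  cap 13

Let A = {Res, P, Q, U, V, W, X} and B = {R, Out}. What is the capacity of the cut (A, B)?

Edges leaving {Res, P, Q, U, V, W, X}: Res→R (6), Q→R (14), V→Out (2), W→Out (13).
Cut capacity = 6 + 14 + 2 + 13 = 35.

35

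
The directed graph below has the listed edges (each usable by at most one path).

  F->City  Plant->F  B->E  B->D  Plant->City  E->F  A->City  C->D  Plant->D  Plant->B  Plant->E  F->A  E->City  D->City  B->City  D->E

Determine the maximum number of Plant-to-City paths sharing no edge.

Assign every edge capacity 1; by Menger, the answer equals the max flow.
Path Plant→City (+1); total 1.
Path Plant→B→City (+1); total 2.
Path Plant→D→City (+1); total 3.
Path Plant→E→City (+1); total 4.
Path Plant→F→City (+1); total 5.
No residual Plant→City path; max flow = 5.
Certifying cut of size 5: {Plant→B, Plant→City, Plant→D, Plant→E, Plant→F}.

5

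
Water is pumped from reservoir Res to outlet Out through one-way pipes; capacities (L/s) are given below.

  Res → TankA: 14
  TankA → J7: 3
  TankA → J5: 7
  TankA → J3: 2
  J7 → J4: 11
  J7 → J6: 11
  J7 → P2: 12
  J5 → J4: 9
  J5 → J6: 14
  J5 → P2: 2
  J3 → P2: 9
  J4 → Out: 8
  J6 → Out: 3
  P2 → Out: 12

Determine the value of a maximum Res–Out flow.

12

Augment Res→TankA→J7→J4→Out: bottleneck 3, flow now 3.
Augment Res→TankA→J5→J4→Out: bottleneck 5, flow now 8.
Augment Res→TankA→J5→J6→Out: bottleneck 2, flow now 10.
Augment Res→TankA→J3→P2→Out: bottleneck 2, flow now 12.
No augmenting path remains; maximum flow = 12.
In the residual graph, reachable from Res: {Res, TankA}.
Min-cut edges: TankA→J7 (3), TankA→J5 (7), TankA→J3 (2); capacity 3 + 7 + 2 = 12.
This cut is saturated, so no flow can exceed 12.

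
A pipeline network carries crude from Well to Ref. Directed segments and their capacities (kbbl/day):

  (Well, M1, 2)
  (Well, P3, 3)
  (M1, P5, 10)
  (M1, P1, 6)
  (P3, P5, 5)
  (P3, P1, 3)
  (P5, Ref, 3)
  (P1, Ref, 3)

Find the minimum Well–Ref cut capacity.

Augment Well→M1→P5→Ref: bottleneck 2, flow now 2.
Augment Well→P3→P5→Ref: bottleneck 1, flow now 3.
Augment Well→P3→P1→Ref: bottleneck 2, flow now 5.
No augmenting path remains; maximum flow = 5.
By max-flow min-cut, the minimum cut capacity equals the max flow.
In the residual graph, reachable from Well: {Well}.
Min-cut edges: Well→M1 (2), Well→P3 (3); capacity 2 + 3 = 5.

5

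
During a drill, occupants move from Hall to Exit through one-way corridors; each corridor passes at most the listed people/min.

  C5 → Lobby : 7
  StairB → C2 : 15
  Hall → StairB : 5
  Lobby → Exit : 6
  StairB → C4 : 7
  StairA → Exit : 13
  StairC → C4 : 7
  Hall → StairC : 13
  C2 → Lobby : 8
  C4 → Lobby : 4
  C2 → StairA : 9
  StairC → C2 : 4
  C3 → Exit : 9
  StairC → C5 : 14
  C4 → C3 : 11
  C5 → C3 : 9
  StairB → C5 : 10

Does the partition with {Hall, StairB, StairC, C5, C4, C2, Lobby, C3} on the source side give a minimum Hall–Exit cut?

No — its capacity is 24, but the minimum cut has capacity 18.

Given cut capacity: 9 + 6 + 9 = 24.
Augment Hall→StairB→C5→Lobby→Exit: bottleneck 5, flow now 5.
Augment Hall→StairC→C5→Lobby→Exit: bottleneck 1, flow now 6.
Augment Hall→StairC→C5→C3→Exit: bottleneck 9, flow now 15.
Augment Hall→StairC→C2→StairA→Exit: bottleneck 3, flow now 18.
No augmenting path remains; maximum flow = 18.
In the residual graph, reachable from Hall: {Hall}.
Min-cut edges: Hall→StairB (5), Hall→StairC (13); capacity 5 + 13 = 18.
Cut capacity 24 exceeds the max flow 18, so it is not minimum.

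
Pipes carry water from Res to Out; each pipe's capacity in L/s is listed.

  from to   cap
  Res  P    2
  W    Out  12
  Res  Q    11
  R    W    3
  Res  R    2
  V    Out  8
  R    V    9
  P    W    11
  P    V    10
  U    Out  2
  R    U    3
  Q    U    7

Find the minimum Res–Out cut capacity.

Augment Res→P→V→Out: bottleneck 2, flow now 2.
Augment Res→Q→U→Out: bottleneck 2, flow now 4.
Augment Res→R→V→Out: bottleneck 2, flow now 6.
No augmenting path remains; maximum flow = 6.
By max-flow min-cut, the minimum cut capacity equals the max flow.
In the residual graph, reachable from Res: {Res, Q, U}.
Min-cut edges: Res→P (2), Res→R (2), U→Out (2); capacity 2 + 2 + 2 = 6.

6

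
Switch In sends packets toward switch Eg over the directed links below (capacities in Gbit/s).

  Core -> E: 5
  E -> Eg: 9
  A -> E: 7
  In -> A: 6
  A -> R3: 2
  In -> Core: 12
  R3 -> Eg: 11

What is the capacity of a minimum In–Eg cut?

Augment In→Core→E→Eg: bottleneck 5, flow now 5.
Augment In→A→R3→Eg: bottleneck 2, flow now 7.
Augment In→A→E→Eg: bottleneck 4, flow now 11.
No augmenting path remains; maximum flow = 11.
By max-flow min-cut, the minimum cut capacity equals the max flow.
In the residual graph, reachable from In: {In, Core}.
Min-cut edges: In→A (6), Core→E (5); capacity 6 + 5 = 11.

11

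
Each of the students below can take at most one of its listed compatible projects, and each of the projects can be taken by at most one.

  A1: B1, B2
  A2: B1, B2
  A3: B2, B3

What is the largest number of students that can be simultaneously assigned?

3

Unit-capacity flow: source→left, listed edges, right→sink; max matching = max flow.
Augmenting path A1→B1 (+1); matched 1.
Augmenting path A2→B2 (+1); matched 2.
Augmenting path A3→B3 (+1); matched 3.
No augmenting path remains; maximum matching = 3.
König certificate: {A1, A2, A3} is a vertex cover of size 3 (every listed pair touches it), so no matching can be larger.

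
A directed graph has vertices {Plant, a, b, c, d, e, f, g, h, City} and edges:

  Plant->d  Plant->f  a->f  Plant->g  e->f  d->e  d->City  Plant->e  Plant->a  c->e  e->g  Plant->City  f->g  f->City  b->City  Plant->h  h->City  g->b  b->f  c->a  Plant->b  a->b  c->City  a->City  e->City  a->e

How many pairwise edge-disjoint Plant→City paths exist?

7

Assign every edge capacity 1; by Menger, the answer equals the max flow.
Path Plant→City (+1); total 1.
Path Plant→a→City (+1); total 2.
Path Plant→b→City (+1); total 3.
Path Plant→d→City (+1); total 4.
Path Plant→e→City (+1); total 5.
Path Plant→f→City (+1); total 6.
Path Plant→h→City (+1); total 7.
No residual Plant→City path; max flow = 7.
Certifying cut of size 7: {Plant→City, Plant→a, Plant→d, Plant→e, Plant→h, b→City, f→City}.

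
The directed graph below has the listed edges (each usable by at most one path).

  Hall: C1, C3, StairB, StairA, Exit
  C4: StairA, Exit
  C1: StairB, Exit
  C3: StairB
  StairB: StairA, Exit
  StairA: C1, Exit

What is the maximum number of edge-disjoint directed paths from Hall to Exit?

Assign every edge capacity 1; by Menger, the answer equals the max flow.
Path Hall→Exit (+1); total 1.
Path Hall→C1→Exit (+1); total 2.
Path Hall→StairB→Exit (+1); total 3.
Path Hall→StairA→Exit (+1); total 4.
No residual Hall→Exit path; max flow = 4.
Certifying cut of size 4: {C1→Exit, Hall→Exit, StairA→Exit, StairB→Exit}.

4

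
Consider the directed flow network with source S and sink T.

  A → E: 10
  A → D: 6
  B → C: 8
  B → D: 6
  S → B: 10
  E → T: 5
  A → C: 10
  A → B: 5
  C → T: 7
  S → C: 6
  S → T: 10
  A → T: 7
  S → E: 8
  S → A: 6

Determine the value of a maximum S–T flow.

28

Augment S→T: bottleneck 10, flow now 10.
Augment S→A→T: bottleneck 6, flow now 16.
Augment S→C→T: bottleneck 6, flow now 22.
Augment S→E→T: bottleneck 5, flow now 27.
Augment S→B→C→T: bottleneck 1, flow now 28.
No augmenting path remains; maximum flow = 28.
In the residual graph, reachable from S: {S, B, C, D, E}.
Min-cut edges: S→A (6), S→T (10), C→T (7), E→T (5); capacity 6 + 10 + 7 + 5 = 28.
This cut is saturated, so no flow can exceed 28.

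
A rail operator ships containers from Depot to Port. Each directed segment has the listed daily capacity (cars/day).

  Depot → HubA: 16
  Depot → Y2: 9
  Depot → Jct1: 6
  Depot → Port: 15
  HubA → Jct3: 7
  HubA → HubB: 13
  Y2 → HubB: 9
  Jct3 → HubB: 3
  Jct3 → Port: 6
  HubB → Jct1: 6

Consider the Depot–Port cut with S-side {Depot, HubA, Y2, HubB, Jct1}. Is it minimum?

Given cut capacity: 15 + 7 = 22.
Augment Depot→Port: bottleneck 15, flow now 15.
Augment Depot→HubA→Jct3→Port: bottleneck 6, flow now 21.
No augmenting path remains; maximum flow = 21.
In the residual graph, reachable from Depot: {Depot, HubA, Y2, Jct3, HubB, Jct1}.
Min-cut edges: Depot→Port (15), Jct3→Port (6); capacity 15 + 6 = 21.
Cut capacity 22 exceeds the max flow 21, so it is not minimum.

No — its capacity is 22, but the minimum cut has capacity 21.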